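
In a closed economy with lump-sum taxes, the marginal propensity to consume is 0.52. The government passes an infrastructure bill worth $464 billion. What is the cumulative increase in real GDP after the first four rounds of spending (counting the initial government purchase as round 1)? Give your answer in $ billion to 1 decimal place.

$896.0 billion

Round 1 adds ΔG = $464 billion; each later round is MPC = 0.52 times the previous.
After 4 rounds: 464 + 241.28 + 125.4656 + 65.242112 = ΔG·(1 − c^4)/(1 − c) = 464 × (1 − 0.07311616)/0.48 ≈ $896 billion.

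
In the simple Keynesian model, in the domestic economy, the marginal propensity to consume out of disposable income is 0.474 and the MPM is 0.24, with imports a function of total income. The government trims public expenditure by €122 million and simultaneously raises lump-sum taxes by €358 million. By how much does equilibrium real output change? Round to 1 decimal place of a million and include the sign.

Expenditure multiplier = 1/(1 − c + m) = 1/(1 − 0.474 + 0.24) = 1/0.766 ≈ 1.305.
ΔG contributes k·ΔG = (−€122 million) / 0.766 ≈ −€159.3 million.
ΔT of +€358 million changes first-round spending by −c·ΔT = −€169.692 million, contributing k·(−c·ΔT) = (−€169.692 million) / 0.766 ≈ −€221.5 million.
Net ΔY = k(ΔG − c·ΔT) = (−€291.692 million) / 0.766 ≈ −€380.8 million.

−€380.8 million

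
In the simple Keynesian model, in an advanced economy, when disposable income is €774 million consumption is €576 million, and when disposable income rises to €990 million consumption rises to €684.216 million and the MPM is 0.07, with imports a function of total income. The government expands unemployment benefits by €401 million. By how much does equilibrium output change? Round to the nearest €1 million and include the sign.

+€353 million

MPC = ΔC/ΔYd = (684.216 − 576)/(990 − 774) = 108.216/216 = 0.501.
The transfer change shifts disposable income by +€401 million, so first-round consumption changes by c·ΔTR = 0.501 × (+€401 million) = +€200.901 million.
Expenditure multiplier = 1/(1 − c + m) = 1/(1 − 0.501 + 0.07) = 1/0.569 ≈ 1.757.
The transfer multiplier is c × k ≈ 0.88, so ΔY = k × (c·ΔTR) = (+€200.901 million) / 0.569 ≈ +€353 million.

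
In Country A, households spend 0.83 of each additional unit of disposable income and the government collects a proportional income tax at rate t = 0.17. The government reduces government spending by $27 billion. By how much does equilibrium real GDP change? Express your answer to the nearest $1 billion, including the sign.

−$87 billion

Expenditure multiplier = 1/(1 − c(1−t)) = 1/(1 − 0.83×0.83) = 1/0.3111 ≈ 3.214.
ΔY = k × ΔG = (−$27 billion) / 0.3111 ≈ −$87 billion.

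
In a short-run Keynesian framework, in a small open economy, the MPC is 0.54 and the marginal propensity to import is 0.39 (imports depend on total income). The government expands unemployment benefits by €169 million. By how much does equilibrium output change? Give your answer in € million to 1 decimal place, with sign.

+€107.4 million

The transfer change shifts disposable income by +€169 million, so first-round consumption changes by c·ΔTR = 0.54 × (+€169 million) = +€91.26 million.
Expenditure multiplier = 1/(1 − c + m) = 1/(1 − 0.54 + 0.39) = 1/0.85 ≈ 1.176.
The transfer multiplier is c × k ≈ 0.635, so ΔY = k × (c·ΔTR) = (+€91.26 million) / 0.85 ≈ +€107.4 million.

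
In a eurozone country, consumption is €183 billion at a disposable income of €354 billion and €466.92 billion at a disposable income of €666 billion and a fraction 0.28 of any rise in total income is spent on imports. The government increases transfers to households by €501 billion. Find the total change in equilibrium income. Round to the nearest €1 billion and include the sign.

MPC = ΔC/ΔYd = (466.92 − 183)/(666 − 354) = 283.92/312 = 0.91.
The transfer change shifts disposable income by +€501 billion, so first-round consumption changes by c·ΔTR = 0.91 × (+€501 billion) = +€455.91 billion.
Expenditure multiplier = 1/(1 − c + m) = 1/(1 − 0.91 + 0.28) = 1/0.37 ≈ 2.703.
The transfer multiplier is c × k ≈ 2.459, so ΔY = k × (c·ΔTR) = (+€455.91 billion) / 0.37 ≈ +€1,232 billion.

+€1,232 billion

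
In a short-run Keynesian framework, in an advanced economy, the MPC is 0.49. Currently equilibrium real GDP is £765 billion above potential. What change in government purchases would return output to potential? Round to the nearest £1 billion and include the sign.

Spending multiplier = 1/(1 − MPC) = 1/(1 − 0.49) = 1/0.51 ≈ 1.961.
Need ΔY = −£765 billion, so ΔG = ΔY/k = (−£765 billion) × 0.51 ≈ −£390 billion.
The government should cut government purchases by £390 billion.

−£390 billion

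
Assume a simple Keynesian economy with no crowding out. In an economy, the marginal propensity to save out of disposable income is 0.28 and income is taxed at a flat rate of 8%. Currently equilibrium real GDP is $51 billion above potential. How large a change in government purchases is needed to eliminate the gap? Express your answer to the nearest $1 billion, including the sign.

−$17 billion

MPC = 1 − MPS = 1 − 0.28 = 0.72.
Spending multiplier = 1/(1 − c(1−t)) = 1/(1 − 0.72×0.92) = 1/0.3376 ≈ 2.962.
Need ΔY = −$51 billion, so ΔG = ΔY/k = (−$51 billion) × 0.3376 ≈ −$17 billion.
The government should cut government purchases by $17 billion.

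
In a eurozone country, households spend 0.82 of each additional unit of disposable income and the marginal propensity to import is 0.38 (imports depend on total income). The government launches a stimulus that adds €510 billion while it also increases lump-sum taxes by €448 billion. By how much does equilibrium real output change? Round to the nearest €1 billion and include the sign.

+€255 billion

Expenditure multiplier = 1/(1 − c + m) = 1/(1 − 0.82 + 0.38) = 1/0.56 ≈ 1.786.
ΔG contributes k·ΔG = (+€510 billion) / 0.56 ≈ +€910.7 billion.
ΔT of +€448 billion changes first-round spending by −c·ΔT = −€367.36 billion, contributing k·(−c·ΔT) = (−€367.36 billion) / 0.56 = −€656 billion.
Net ΔY = k(ΔG − c·ΔT) = (+€142.64 billion) / 0.56 ≈ +€255 billion.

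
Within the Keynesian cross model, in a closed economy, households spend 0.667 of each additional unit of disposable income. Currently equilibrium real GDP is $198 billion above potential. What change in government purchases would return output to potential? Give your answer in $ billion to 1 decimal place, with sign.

Spending multiplier = 1/(1 − MPC) = 1/(1 − 0.667) = 1/0.333 ≈ 3.003.
Need ΔY = −$198 billion, so ΔG = ΔY/k = (−$198 billion) × 0.333 ≈ −$65.9 billion.
The government should cut government purchases by $65.9 billion.

−$65.9 billion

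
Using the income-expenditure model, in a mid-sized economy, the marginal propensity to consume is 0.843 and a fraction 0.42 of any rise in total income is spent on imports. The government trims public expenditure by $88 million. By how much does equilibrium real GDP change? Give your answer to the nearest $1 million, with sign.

Government-spending multiplier = 1/(1 − c + m) = 1/(1 − 0.843 + 0.42) = 1/0.577 ≈ 1.733.
ΔY = k × ΔG = (−$88 million) / 0.577 ≈ −$153 million.

−$153 million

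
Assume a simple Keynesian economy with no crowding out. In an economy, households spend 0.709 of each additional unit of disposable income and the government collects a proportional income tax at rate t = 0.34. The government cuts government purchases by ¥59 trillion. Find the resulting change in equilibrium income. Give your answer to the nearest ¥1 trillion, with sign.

Expenditure multiplier = 1/(1 − c(1−t)) = 1/(1 − 0.709×0.66) = 1/0.53206 ≈ 1.879.
ΔY = k × ΔG = (−¥59 trillion) / 0.53206 ≈ −¥111 trillion.

−¥111 trillion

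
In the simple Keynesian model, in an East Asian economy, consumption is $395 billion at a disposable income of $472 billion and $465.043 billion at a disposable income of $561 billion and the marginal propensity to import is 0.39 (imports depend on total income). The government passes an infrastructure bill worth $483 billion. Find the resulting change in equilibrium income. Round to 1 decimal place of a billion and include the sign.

+$801.0 billion

MPC = ΔC/ΔYd = (465.043 − 395)/(561 − 472) = 70.043/89 = 0.787.
Expenditure multiplier = 1/(1 − c + m) = 1/(1 − 0.787 + 0.39) = 1/0.603 ≈ 1.658.
ΔY = k × ΔG = (+$483 billion) / 0.603 ≈ +$801 billion.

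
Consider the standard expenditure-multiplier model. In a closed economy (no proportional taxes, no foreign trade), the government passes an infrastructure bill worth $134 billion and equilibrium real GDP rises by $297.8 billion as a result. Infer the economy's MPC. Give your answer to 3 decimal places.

0.550

Implied spending multiplier k = ΔY/ΔG = 297.8/134 ≈ 2.2224.
Since k = 1/(1 − MPC), MPC = 1 − 1/k = 1 − ΔG/ΔY = 1 − 134/297.8 ≈ 0.550.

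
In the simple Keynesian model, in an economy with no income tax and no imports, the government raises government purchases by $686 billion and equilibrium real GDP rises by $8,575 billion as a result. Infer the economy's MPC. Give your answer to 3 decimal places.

0.920

Implied spending multiplier k = ΔY/ΔG = 8,575/686 = 12.5.
Since k = 1/(1 − MPC), MPC = 1 − 1/k = 1 − ΔG/ΔY = 1 − 686/8,575 = 0.920.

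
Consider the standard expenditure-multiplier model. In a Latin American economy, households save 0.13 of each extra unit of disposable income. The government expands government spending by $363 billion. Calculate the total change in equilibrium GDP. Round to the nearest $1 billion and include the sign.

MPC = 1 − MPS = 1 − 0.13 = 0.87.
Expenditure multiplier = 1/(1 − MPC) = 1/(1 − 0.87) = 1/0.13 ≈ 7.692.
ΔY = k × ΔG = (+$363 billion) / 0.13 ≈ +$2,792 billion.

+$2,792 billion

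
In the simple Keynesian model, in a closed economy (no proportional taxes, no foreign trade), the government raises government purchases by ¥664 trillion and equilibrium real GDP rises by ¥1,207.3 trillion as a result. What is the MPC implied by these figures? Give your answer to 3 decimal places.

0.450

Implied spending multiplier k = ΔY/ΔG = 1,207.3/664 ≈ 1.8182.
Since k = 1/(1 − MPC), MPC = 1 − 1/k = 1 − ΔG/ΔY = 1 − 664/1,207.3 ≈ 0.450.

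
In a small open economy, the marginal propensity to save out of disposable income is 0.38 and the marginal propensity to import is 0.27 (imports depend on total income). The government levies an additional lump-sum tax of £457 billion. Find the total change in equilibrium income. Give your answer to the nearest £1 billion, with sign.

MPC = 1 − MPS = 1 − 0.38 = 0.62.
A lump-sum tax change of +£457 billion shifts disposable income by −£457 billion; first-round consumption changes by −c × ΔT = −0.62 × (+£457 billion) = −£283.34 billion.
Expenditure multiplier = 1/(1 − c + m) = 1/(1 − 0.62 + 0.27) = 1/0.65 ≈ 1.538.
The tax multiplier is −c × k ≈ −0.954, so ΔY = k × (−c·ΔT) = (−£283.34 billion) / 0.65 ≈ −£436 billion.

−£436 billion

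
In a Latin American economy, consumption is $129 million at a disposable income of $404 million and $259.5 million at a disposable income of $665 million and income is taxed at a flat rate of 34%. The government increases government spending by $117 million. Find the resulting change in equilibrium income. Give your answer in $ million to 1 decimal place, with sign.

MPC = ΔC/ΔYd = (259.5 − 129)/(665 − 404) = 130.5/261 = 0.5.
Expenditure multiplier = 1/(1 − c(1−t)) = 1/(1 − 0.5×0.66) = 1/0.67 ≈ 1.493.
ΔY = k × ΔG = (+$117 million) / 0.67 ≈ +$174.6 million.

+$174.6 million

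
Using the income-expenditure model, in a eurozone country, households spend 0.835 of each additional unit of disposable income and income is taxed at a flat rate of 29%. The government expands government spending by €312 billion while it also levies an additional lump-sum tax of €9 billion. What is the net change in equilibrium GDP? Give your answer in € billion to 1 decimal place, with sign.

Expenditure multiplier = 1/(1 − c(1−t)) = 1/(1 − 0.835×0.71) = 1/0.40715 ≈ 2.456.
ΔG contributes k·ΔG = (+€312 billion) / 0.40715 ≈ +€766.3 billion.
ΔT of +€9 billion changes first-round spending by −c·ΔT = −€7.515 billion, contributing k·(−c·ΔT) = (−€7.515 billion) / 0.40715 ≈ −€18.5 billion.
Net ΔY = k(ΔG − c·ΔT) = (+€304.485 billion) / 0.40715 ≈ +€747.8 billion.

+€747.8 billion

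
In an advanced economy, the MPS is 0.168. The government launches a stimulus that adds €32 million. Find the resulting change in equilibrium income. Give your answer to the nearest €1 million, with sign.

MPC = 1 − MPS = 1 − 0.168 = 0.832.
Spending multiplier = 1/(1 − MPC) = 1/(1 − 0.832) = 1/0.168 ≈ 5.952.
ΔY = k × ΔG = (+€32 million) / 0.168 ≈ +€190 million.

+€190 million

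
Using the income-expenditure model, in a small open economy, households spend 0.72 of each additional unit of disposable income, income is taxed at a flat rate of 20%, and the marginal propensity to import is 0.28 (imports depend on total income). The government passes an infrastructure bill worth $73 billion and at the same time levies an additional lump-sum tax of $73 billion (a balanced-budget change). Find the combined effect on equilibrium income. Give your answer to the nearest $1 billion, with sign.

+$29 billion

Expenditure multiplier = 1/(1 − c(1−t) + m) = 1/(1 − 0.72×0.8 + 0.28) = 1/0.704 ≈ 1.42.
ΔG contributes k·ΔG = (+$73 billion) / 0.704 ≈ +$103.7 billion.
ΔT of +$73 billion changes first-round spending by −c·ΔT = −$52.56 billion, contributing k·(−c·ΔT) = (−$52.56 billion) / 0.704 ≈ −$74.7 billion.
Net ΔY = k(ΔG − c·ΔT) = (+$20.44 billion) / 0.704 ≈ +$29 billion.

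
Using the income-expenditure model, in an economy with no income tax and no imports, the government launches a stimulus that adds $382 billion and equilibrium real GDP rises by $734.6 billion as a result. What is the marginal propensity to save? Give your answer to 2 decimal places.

0.52

Implied spending multiplier k = ΔY/ΔG = 734.6/382 ≈ 1.923.
Since k = 1/(1 − MPC), MPC = 1 − 1/k = 1 − ΔG/ΔY = 1 − 382/734.6 ≈ 0.48.
MPS = 1 − MPC = 0.52.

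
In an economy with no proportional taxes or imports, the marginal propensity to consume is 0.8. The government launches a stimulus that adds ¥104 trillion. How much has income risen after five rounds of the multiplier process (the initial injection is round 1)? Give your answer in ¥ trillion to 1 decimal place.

¥349.6 trillion

Round 1 adds ΔG = ¥104 trillion; each later round is MPC = 0.8 times the previous.
After 5 rounds: 104 + 83.2 + 66.56 + 53.248 + 42.5984 = ΔG·(1 − c^5)/(1 − c) = 104 × (1 − 0.32768)/0.2 ≈ ¥349.6 trillion.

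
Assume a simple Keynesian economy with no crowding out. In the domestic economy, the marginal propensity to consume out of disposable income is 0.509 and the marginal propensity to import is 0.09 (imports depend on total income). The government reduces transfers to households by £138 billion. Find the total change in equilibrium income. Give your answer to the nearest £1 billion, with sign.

The transfer change shifts disposable income by −£138 billion, so first-round consumption changes by c·ΔTR = 0.509 × (−£138 billion) = −£70.242 billion.
Expenditure multiplier = 1/(1 − c + m) = 1/(1 − 0.509 + 0.09) = 1/0.581 ≈ 1.721.
The transfer multiplier is c × k ≈ 0.876, so ΔY = k × (c·ΔTR) = (−£70.242 billion) / 0.581 ≈ −£121 billion.

−£121 billion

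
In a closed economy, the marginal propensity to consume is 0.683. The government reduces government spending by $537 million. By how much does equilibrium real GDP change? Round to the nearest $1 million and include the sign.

−$1,694 million

Spending multiplier = 1/(1 − MPC) = 1/(1 − 0.683) = 1/0.317 ≈ 3.155.
ΔY = k × ΔG = (−$537 million) / 0.317 ≈ −$1,694 million.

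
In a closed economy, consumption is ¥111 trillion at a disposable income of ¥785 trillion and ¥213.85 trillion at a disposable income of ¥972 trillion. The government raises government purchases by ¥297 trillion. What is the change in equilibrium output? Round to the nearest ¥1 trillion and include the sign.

+¥660 trillion

MPC = ΔC/ΔYd = (213.85 − 111)/(972 − 785) = 102.85/187 = 0.55.
Expenditure multiplier = 1/(1 − MPC) = 1/(1 − 0.55) = 1/0.45 ≈ 2.222.
ΔY = k × ΔG = (+¥297 trillion) / 0.45 = +¥660 trillion.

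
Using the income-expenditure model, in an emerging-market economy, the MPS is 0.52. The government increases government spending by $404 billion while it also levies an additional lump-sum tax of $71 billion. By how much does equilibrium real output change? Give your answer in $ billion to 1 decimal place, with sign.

+$711.4 billion

MPC = 1 − MPS = 1 − 0.52 = 0.48.
Expenditure multiplier = 1/(1 − MPC) = 1/(1 − 0.48) = 1/0.52 ≈ 1.923.
ΔG contributes k·ΔG = (+$404 billion) / 0.52 ≈ +$776.9 billion.
ΔT of +$71 billion changes first-round spending by −c·ΔT = −$34.08 billion, contributing k·(−c·ΔT) = (−$34.08 billion) / 0.52 ≈ −$65.5 billion.
Net ΔY = k(ΔG − c·ΔT) = (+$369.92 billion) / 0.52 ≈ +$711.4 billion.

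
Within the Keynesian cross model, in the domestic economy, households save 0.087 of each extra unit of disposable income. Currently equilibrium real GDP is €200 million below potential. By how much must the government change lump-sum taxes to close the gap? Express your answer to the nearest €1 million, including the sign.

−€19 million

MPC = 1 − MPS = 1 − 0.087 = 0.913.
Spending multiplier = 1/(1 − MPC) = 1/(1 − 0.913) = 1/0.087 ≈ 11.494.
Tax multiplier = −c·k = −0.913/0.087 ≈ −10.494. Need ΔY = +€200 million, so ΔT = ΔY/(−c·k) = −(+€200 million) × 0.087 / 0.913 ≈ −€19 million.
The government should cut lump-sum taxes by €19 million.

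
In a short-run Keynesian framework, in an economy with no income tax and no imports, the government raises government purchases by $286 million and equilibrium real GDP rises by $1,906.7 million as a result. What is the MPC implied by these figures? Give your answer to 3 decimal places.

0.850

Implied spending multiplier k = ΔY/ΔG = 1,906.7/286 ≈ 6.6668.
Since k = 1/(1 − MPC), MPC = 1 − 1/k = 1 − ΔG/ΔY = 1 − 286/1,906.7 ≈ 0.850.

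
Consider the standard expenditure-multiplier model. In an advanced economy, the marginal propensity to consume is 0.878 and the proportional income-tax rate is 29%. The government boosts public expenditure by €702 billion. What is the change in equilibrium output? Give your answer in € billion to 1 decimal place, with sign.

Expenditure multiplier = 1/(1 − c(1−t)) = 1/(1 − 0.878×0.71) = 1/0.37662 ≈ 2.655.
ΔY = k × ΔG = (+€702 billion) / 0.37662 ≈ +€1,863.9 billion.

+€1,863.9 billion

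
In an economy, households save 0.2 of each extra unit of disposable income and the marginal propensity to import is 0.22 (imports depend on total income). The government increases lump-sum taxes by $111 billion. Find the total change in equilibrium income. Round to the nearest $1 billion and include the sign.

MPC = 1 − MPS = 1 − 0.2 = 0.8.
A lump-sum tax change of +$111 billion shifts disposable income by −$111 billion; first-round consumption changes by −c × ΔT = −0.8 × (+$111 billion) = −$88.8 billion.
Expenditure multiplier = 1/(1 − c + m) = 1/(1 − 0.8 + 0.22) = 1/0.42 ≈ 2.381.
The tax multiplier is −c × k ≈ −1.905, so ΔY = k × (−c·ΔT) = (−$88.8 billion) / 0.42 ≈ −$211 billion.

−$211 billion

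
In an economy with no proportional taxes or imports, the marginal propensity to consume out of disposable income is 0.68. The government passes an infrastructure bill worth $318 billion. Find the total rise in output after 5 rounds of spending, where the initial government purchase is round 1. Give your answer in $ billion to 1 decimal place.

Round 1 adds ΔG = $318 billion; each later round is MPC = 0.68 times the previous.
After 5 rounds: 318 + 216.24 + 147.0432 + 99.989376 + 67.99277568 = ΔG·(1 − c^5)/(1 − c) = 318 × (1 − 0.1453933568)/0.32 ≈ $849.3 billion.

$849.3 billion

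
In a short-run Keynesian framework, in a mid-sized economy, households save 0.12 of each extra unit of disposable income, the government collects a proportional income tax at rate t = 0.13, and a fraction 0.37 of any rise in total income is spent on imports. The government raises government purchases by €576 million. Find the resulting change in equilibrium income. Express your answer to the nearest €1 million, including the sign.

MPC = 1 − MPS = 1 − 0.12 = 0.88.
Expenditure multiplier = 1/(1 − c(1−t) + m) = 1/(1 − 0.88×0.87 + 0.37) = 1/0.6044 ≈ 1.655.
ΔY = k × ΔG = (+€576 million) / 0.6044 ≈ +€953 million.

+€953 million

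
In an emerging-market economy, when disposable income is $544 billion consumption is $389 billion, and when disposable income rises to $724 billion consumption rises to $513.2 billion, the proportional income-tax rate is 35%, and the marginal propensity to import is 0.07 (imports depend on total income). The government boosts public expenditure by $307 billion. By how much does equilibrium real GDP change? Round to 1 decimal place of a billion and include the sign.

MPC = ΔC/ΔYd = (513.2 − 389)/(724 − 544) = 124.2/180 = 0.69.
Expenditure multiplier = 1/(1 − c(1−t) + m) = 1/(1 − 0.69×0.65 + 0.07) = 1/0.6215 ≈ 1.609.
ΔY = k × ΔG = (+$307 billion) / 0.6215 ≈ +$494 billion.

+$494.0 billion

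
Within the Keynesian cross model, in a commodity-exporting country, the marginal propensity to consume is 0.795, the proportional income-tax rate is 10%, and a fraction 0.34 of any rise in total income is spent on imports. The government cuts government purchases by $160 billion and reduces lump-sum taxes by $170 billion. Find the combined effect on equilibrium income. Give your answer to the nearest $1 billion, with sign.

−$40 billion

Expenditure multiplier = 1/(1 − c(1−t) + m) = 1/(1 − 0.795×0.9 + 0.34) = 1/0.6245 ≈ 1.601.
ΔG contributes k·ΔG = (−$160 billion) / 0.6245 ≈ −$256.2 billion.
ΔT of −$170 billion changes first-round spending by −c·ΔT = +$135.15 billion, contributing k·(−c·ΔT) = (+$135.15 billion) / 0.6245 ≈ +$216.4 billion.
Net ΔY = k(ΔG − c·ΔT) = (−$24.85 billion) / 0.6245 ≈ −$40 billion.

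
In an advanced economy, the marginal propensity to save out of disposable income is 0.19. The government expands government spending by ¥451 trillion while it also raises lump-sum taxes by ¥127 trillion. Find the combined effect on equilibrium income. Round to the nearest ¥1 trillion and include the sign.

MPC = 1 − MPS = 1 − 0.19 = 0.81.
Expenditure multiplier = 1/(1 − MPC) = 1/(1 − 0.81) = 1/0.19 ≈ 5.263.
ΔG contributes k·ΔG = (+¥451 trillion) / 0.19 ≈ +¥2,373.7 trillion.
ΔT of +¥127 trillion changes first-round spending by −c·ΔT = −¥102.87 trillion, contributing k·(−c·ΔT) = (−¥102.87 trillion) / 0.19 ≈ −¥541.4 trillion.
Net ΔY = k(ΔG − c·ΔT) = (+¥348.13 trillion) / 0.19 ≈ +¥1,832 trillion.

+¥1,832 trillion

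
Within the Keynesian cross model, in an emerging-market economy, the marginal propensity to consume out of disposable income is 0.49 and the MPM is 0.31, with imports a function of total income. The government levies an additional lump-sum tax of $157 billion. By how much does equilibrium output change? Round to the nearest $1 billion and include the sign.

A lump-sum tax change of +$157 billion shifts disposable income by −$157 billion; first-round consumption changes by −c × ΔT = −0.49 × (+$157 billion) = −$76.93 billion.
Expenditure multiplier = 1/(1 − c + m) = 1/(1 − 0.49 + 0.31) = 1/0.82 ≈ 1.22.
The tax multiplier is −c × k ≈ −0.598, so ΔY = k × (−c·ΔT) = (−$76.93 billion) / 0.82 ≈ −$94 billion.

−$94 billion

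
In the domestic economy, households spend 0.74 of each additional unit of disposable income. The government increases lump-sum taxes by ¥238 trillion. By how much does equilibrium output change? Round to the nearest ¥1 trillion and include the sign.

−¥677 trillion

A lump-sum tax change of +¥238 trillion shifts disposable income by −¥238 trillion; first-round consumption changes by −c × ΔT = −0.74 × (+¥238 trillion) = −¥176.12 trillion.
Expenditure multiplier = 1/(1 − MPC) = 1/(1 − 0.74) = 1/0.26 ≈ 3.846.
The tax multiplier is −c × k ≈ −2.846, so ΔY = k × (−c·ΔT) = (−¥176.12 trillion) / 0.26 ≈ −¥677 trillion.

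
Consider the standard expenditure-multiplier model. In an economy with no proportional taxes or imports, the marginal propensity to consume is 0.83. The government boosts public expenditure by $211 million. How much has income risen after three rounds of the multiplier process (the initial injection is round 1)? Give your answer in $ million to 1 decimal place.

$531.5 million

Round 1 adds ΔG = $211 million; each later round is MPC = 0.83 times the previous.
After 3 rounds: 211 + 175.13 + 145.3579 = ΔG·(1 − c^3)/(1 − c) = 211 × (1 − 0.571787)/0.17 ≈ $531.5 million.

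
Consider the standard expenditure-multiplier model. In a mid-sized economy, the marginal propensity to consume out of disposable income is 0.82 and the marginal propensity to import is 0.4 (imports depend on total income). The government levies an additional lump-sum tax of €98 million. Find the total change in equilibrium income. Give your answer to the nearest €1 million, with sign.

−€139 million

A lump-sum tax change of +€98 million shifts disposable income by −€98 million; first-round consumption changes by −c × ΔT = −0.82 × (+€98 million) = −€80.36 million.
Expenditure multiplier = 1/(1 − c + m) = 1/(1 − 0.82 + 0.4) = 1/0.58 ≈ 1.724.
The tax multiplier is −c × k ≈ −1.414, so ΔY = k × (−c·ΔT) = (−€80.36 million) / 0.58 ≈ −€139 million.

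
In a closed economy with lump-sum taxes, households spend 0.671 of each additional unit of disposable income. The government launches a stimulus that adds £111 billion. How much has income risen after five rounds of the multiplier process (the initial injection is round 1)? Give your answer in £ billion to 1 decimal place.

Round 1 adds ΔG = £111 billion; each later round is MPC = 0.671 times the previous.
After 5 rounds: 111 + 74.481 + 49.976751 + 33.534399921 + 22.501582346991 = ΔG·(1 − c^5)/(1 − c) = 111 × (1 − 0.136023078872351)/0.329 ≈ £291.5 billion.

£291.5 billion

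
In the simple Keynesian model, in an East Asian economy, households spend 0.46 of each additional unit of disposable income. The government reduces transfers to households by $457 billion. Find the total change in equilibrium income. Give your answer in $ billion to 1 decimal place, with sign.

The transfer change shifts disposable income by −$457 billion, so first-round consumption changes by c·ΔTR = 0.46 × (−$457 billion) = −$210.22 billion.
Expenditure multiplier = 1/(1 − MPC) = 1/(1 − 0.46) = 1/0.54 ≈ 1.852.
The transfer multiplier is c × k ≈ 0.852, so ΔY = k × (c·ΔTR) = (−$210.22 billion) / 0.54 ≈ −$389.3 billion.

−$389.3 billion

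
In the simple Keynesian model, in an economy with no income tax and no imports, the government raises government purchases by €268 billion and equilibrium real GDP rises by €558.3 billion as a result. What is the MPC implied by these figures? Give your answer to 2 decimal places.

Implied spending multiplier k = ΔY/ΔG = 558.3/268 ≈ 2.0832.
Since k = 1/(1 − MPC), MPC = 1 − 1/k = 1 − ΔG/ΔY = 1 − 268/558.3 ≈ 0.52.

0.52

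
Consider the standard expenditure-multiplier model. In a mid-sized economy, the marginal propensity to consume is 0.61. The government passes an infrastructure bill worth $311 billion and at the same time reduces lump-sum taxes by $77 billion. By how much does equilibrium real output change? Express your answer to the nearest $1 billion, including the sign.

Expenditure multiplier = 1/(1 − MPC) = 1/(1 − 0.61) = 1/0.39 ≈ 2.564.
ΔG contributes k·ΔG = (+$311 billion) / 0.39 ≈ +$797.4 billion.
ΔT of −$77 billion changes first-round spending by −c·ΔT = +$46.97 billion, contributing k·(−c·ΔT) = (+$46.97 billion) / 0.39 ≈ +$120.4 billion.
Net ΔY = k(ΔG − c·ΔT) = (+$357.97 billion) / 0.39 ≈ +$918 billion.

+$918 billion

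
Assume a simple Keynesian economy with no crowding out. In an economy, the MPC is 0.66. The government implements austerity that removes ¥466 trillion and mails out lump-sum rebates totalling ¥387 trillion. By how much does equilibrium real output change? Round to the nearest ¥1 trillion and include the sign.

−¥619 trillion

Expenditure multiplier = 1/(1 − MPC) = 1/(1 − 0.66) = 1/0.34 ≈ 2.941.
ΔG contributes k·ΔG = (−¥466 trillion) / 0.34 ≈ −¥1,370.6 trillion.
ΔT of −¥387 trillion changes first-round spending by −c·ΔT = +¥255.42 trillion, contributing k·(−c·ΔT) = (+¥255.42 trillion) / 0.34 ≈ +¥751.2 trillion.
Net ΔY = k(ΔG − c·ΔT) = (−¥210.58 trillion) / 0.34 ≈ −¥619 trillion.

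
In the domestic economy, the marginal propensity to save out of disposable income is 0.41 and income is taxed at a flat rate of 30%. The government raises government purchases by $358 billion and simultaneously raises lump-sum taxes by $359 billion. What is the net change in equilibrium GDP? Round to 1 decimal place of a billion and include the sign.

MPC = 1 − MPS = 1 − 0.41 = 0.59.
Expenditure multiplier = 1/(1 − c(1−t)) = 1/(1 − 0.59×0.7) = 1/0.587 ≈ 1.704.
ΔG contributes k·ΔG = (+$358 billion) / 0.587 ≈ +$609.9 billion.
ΔT of +$359 billion changes first-round spending by −c·ΔT = −$211.81 billion, contributing k·(−c·ΔT) = (−$211.81 billion) / 0.587 ≈ −$360.8 billion.
Net ΔY = k(ΔG − c·ΔT) = (+$146.19 billion) / 0.587 ≈ +$249 billion.

+$249.0 billion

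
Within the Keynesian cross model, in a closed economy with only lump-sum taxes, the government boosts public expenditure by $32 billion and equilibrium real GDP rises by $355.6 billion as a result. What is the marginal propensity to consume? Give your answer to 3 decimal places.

Implied spending multiplier k = ΔY/ΔG = 355.6/32 = 11.1125.
Since k = 1/(1 − MPC), MPC = 1 − 1/k = 1 − ΔG/ΔY = 1 − 32/355.6 ≈ 0.910.

0.910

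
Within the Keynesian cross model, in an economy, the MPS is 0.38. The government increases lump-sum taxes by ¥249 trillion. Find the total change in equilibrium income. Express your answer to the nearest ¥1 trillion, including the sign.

MPC = 1 − MPS = 1 − 0.38 = 0.62.
A lump-sum tax change of +¥249 trillion shifts disposable income by −¥249 trillion; first-round consumption changes by −c × ΔT = −0.62 × (+¥249 trillion) = −¥154.38 trillion.
Expenditure multiplier = 1/(1 − MPC) = 1/(1 − 0.62) = 1/0.38 ≈ 2.632.
The tax multiplier is −c × k ≈ −1.632, so ΔY = k × (−c·ΔT) = (−¥154.38 trillion) / 0.38 ≈ −¥406 trillion.

−¥406 trillion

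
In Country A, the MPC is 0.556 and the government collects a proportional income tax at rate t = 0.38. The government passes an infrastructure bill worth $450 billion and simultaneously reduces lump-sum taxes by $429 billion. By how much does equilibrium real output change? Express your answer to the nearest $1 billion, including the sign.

+$1,051 billion

Expenditure multiplier = 1/(1 − c(1−t)) = 1/(1 − 0.556×0.62) = 1/0.65528 ≈ 1.526.
ΔG contributes k·ΔG = (+$450 billion) / 0.65528 ≈ +$686.7 billion.
ΔT of −$429 billion changes first-round spending by −c·ΔT = +$238.524 billion, contributing k·(−c·ΔT) = (+$238.524 billion) / 0.65528 ≈ +$364 billion.
Net ΔY = k(ΔG − c·ΔT) = (+$688.524 billion) / 0.65528 ≈ +$1,051 billion.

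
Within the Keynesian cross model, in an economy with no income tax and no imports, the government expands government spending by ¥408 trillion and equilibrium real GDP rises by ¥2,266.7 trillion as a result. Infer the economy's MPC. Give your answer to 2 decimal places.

Implied spending multiplier k = ΔY/ΔG = 2,266.7/408 ≈ 5.5556.
Since k = 1/(1 − MPC), MPC = 1 − 1/k = 1 − ΔG/ΔY = 1 − 408/2,266.7 ≈ 0.82.

0.82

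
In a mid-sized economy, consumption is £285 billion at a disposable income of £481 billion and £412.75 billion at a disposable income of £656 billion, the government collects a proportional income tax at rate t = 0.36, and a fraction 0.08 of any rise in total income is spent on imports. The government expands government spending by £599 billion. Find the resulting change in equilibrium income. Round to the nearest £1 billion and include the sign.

MPC = ΔC/ΔYd = (412.75 − 285)/(656 − 481) = 127.75/175 = 0.73.
Expenditure multiplier = 1/(1 − c(1−t) + m) = 1/(1 − 0.73×0.64 + 0.08) = 1/0.6128 ≈ 1.632.
ΔY = k × ΔG = (+£599 billion) / 0.6128 ≈ +£977 billion.

+£977 billion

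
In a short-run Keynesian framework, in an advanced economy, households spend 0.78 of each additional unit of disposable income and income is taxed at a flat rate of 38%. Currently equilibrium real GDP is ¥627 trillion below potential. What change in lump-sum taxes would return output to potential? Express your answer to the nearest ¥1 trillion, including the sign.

−¥415 trillion

Spending multiplier = 1/(1 − c(1−t)) = 1/(1 − 0.78×0.62) = 1/0.5164 ≈ 1.936.
Tax multiplier = −c·k = −0.78/0.5164 ≈ −1.51. Need ΔY = +¥627 trillion, so ΔT = ΔY/(−c·k) = −(+¥627 trillion) × 0.5164 / 0.78 ≈ −¥415 trillion.
The government should cut lump-sum taxes by ¥415 trillion.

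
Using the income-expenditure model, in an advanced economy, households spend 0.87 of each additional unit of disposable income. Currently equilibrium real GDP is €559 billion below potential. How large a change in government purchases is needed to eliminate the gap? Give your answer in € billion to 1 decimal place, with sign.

+€72.7 billion

Spending multiplier = 1/(1 − MPC) = 1/(1 − 0.87) = 1/0.13 ≈ 7.692.
Need ΔY = +€559 billion, so ΔG = ΔY/k = (+€559 billion) × 0.13 ≈ +€72.7 billion.
The government should increase government purchases by €72.7 billion.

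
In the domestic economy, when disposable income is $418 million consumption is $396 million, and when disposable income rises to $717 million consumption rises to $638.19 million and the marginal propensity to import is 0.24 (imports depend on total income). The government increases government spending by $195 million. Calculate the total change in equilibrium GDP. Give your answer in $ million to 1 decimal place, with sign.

MPC = ΔC/ΔYd = (638.19 − 396)/(717 − 418) = 242.19/299 = 0.81.
Expenditure multiplier = 1/(1 − c + m) = 1/(1 − 0.81 + 0.24) = 1/0.43 ≈ 2.326.
ΔY = k × ΔG = (+$195 million) / 0.43 ≈ +$453.5 million.

+$453.5 million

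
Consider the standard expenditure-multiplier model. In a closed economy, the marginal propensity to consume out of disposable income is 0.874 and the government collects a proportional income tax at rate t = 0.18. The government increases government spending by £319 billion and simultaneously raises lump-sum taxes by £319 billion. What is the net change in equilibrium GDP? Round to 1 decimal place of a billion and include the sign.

Expenditure multiplier = 1/(1 − c(1−t)) = 1/(1 − 0.874×0.82) = 1/0.28332 ≈ 3.53.
ΔG contributes k·ΔG = (+£319 billion) / 0.28332 ≈ +£1,125.9 billion.
ΔT of +£319 billion changes first-round spending by −c·ΔT = −£278.806 billion, contributing k·(−c·ΔT) = (−£278.806 billion) / 0.28332 ≈ −£984.1 billion.
Net ΔY = k(ΔG − c·ΔT) = (+£40.194 billion) / 0.28332 ≈ +£141.9 billion.

+£141.9 billion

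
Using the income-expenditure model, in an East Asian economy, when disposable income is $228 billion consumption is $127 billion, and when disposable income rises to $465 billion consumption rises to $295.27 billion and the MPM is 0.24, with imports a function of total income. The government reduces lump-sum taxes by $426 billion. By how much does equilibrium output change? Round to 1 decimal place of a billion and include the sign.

MPC = ΔC/ΔYd = (295.27 − 127)/(465 − 228) = 168.27/237 = 0.71.
A lump-sum tax change of −$426 billion shifts disposable income by +$426 billion; first-round consumption changes by −c × ΔT = −0.71 × (−$426 billion) = +$302.46 billion.
Expenditure multiplier = 1/(1 − c + m) = 1/(1 − 0.71 + 0.24) = 1/0.53 ≈ 1.887.
The tax multiplier is −c × k ≈ −1.34, so ΔY = k × (−c·ΔT) = (+$302.46 billion) / 0.53 ≈ +$570.7 billion.

+$570.7 billion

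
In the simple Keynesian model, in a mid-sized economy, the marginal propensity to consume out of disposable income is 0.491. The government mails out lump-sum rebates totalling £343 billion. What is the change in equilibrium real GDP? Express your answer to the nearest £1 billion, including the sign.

A lump-sum tax change of −£343 billion shifts disposable income by +£343 billion; first-round consumption changes by −c × ΔT = −0.491 × (−£343 billion) = +£168.413 billion.
Expenditure multiplier = 1/(1 − MPC) = 1/(1 − 0.491) = 1/0.509 ≈ 1.965.
The tax multiplier is −c × k ≈ −0.965, so ΔY = k × (−c·ΔT) = (+£168.413 billion) / 0.509 ≈ +£331 billion.

+£331 billion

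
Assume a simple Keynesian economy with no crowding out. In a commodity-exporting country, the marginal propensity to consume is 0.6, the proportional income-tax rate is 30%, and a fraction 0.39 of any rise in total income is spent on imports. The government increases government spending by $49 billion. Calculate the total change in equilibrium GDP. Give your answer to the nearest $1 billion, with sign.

Expenditure multiplier = 1/(1 − c(1−t) + m) = 1/(1 − 0.6×0.7 + 0.39) = 1/0.97 ≈ 1.031.
ΔY = k × ΔG = (+$49 billion) / 0.97 ≈ +$51 billion.

+$51 billion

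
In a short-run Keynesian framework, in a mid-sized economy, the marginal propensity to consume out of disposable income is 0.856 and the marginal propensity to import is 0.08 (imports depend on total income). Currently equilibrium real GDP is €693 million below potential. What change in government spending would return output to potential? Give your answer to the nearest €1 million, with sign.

Spending multiplier = 1/(1 − c + m) = 1/(1 − 0.856 + 0.08) = 1/0.224 ≈ 4.464.
Need ΔY = +€693 million, so ΔG = ΔY/k = (+€693 million) × 0.224 ≈ +€155 million.
The government should increase government spending by €155 million.

+€155 million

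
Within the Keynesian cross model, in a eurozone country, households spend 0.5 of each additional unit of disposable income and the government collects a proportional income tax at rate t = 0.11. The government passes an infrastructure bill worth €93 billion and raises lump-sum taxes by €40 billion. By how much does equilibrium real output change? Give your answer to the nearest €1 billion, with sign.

+€132 billion

Expenditure multiplier = 1/(1 − c(1−t)) = 1/(1 − 0.5×0.89) = 1/0.555 ≈ 1.802.
ΔG contributes k·ΔG = (+€93 billion) / 0.555 ≈ +€167.6 billion.
ΔT of +€40 billion changes first-round spending by −c·ΔT = −€20 billion, contributing k·(−c·ΔT) = (−€20 billion) / 0.555 ≈ −€36 billion.
Net ΔY = k(ΔG − c·ΔT) = (+€73 billion) / 0.555 ≈ +€132 billion.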